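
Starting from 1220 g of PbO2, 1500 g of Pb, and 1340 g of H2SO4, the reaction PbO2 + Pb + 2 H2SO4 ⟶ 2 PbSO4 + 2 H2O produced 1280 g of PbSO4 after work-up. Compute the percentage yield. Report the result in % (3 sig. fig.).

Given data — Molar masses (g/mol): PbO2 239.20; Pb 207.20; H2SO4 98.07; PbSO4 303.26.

41.4 %

n(PbO2) = 1220 / 239.20 = 5.100 mol
n(Pb) = 1500 / 207.20 = 7.239 mol
n(H2SO4) = 1340 / 98.07 = 13.66 mol
n/ν for PbO2 = 5.100/1 = 5.100
n/ν for Pb = 7.239/1 = 7.239
n/ν for H2SO4 = 13.66/2 = 6.830
Smallest n/ν is PbO2 → limiting reagent.
theoretical n(PbSO4) = (2/1) × 5.100 = 10.20 mol → 3093 g
% yield = 1280 / 3093 × 100 = 41.38 %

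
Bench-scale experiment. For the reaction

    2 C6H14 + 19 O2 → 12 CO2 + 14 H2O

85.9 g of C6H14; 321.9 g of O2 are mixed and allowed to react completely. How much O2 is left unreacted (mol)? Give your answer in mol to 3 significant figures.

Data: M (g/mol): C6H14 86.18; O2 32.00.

0.590 mol

n(C6H14) = 85.90 / 86.18 = 0.9968 mol
n(O2) = 321.9 / 32.00 = 10.06 mol
n/ν for C6H14 = 0.9968/2 = 0.4984
n/ν for O2 = 10.06/19 = 0.5295
Smallest n/ν is C6H14 → limiting reagent.
O2 consumed = (19/2) × 0.9968 = 9.470 mol
O2 remaining = 10.06 − 9.470 = 0.5900 mol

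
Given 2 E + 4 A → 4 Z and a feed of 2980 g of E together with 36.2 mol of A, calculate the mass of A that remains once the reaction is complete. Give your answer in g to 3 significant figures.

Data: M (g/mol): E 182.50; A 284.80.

n(E) = 2980 / 182.50 = 16.33 mol
n(A) = 36.20 mol
n/ν → E: 8.165, A: 9.050; E is limiting.
A consumed = (4/2) × 16.33 = 32.66 mol
A remaining = 36.20 − 32.66 = 3.540 mol
mass = 3.540 × 284.80 = 1008 g

1010 g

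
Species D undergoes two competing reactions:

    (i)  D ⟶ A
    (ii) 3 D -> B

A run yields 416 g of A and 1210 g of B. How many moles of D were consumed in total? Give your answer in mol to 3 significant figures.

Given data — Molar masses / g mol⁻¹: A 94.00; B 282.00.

17.3 mol

n(A) = 416 / 94.00 = 4.426 mol
n(B) = 1210 / 282.00 = 4.291 mol
n(D) via (i) = (1/1)×4.426 = 4.426 mol
n(D) via (ii) = (3/1)×4.291 = 12.87 mol
total n(D) = 4.426 + 12.87 = 17.30 mol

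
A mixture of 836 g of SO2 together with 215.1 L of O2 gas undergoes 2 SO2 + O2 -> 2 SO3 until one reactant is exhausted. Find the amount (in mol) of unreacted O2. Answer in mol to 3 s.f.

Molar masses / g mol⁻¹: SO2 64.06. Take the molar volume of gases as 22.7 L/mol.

n(SO2) = 836.0 / 64.06 = 13.05 mol
n(O2) = 215.1 / 22.7 = 9.476 mol
n/ν → SO2: 6.525, O2: 9.476; SO2 is limiting.
O2 consumed = (1/2) × 13.05 = 6.525 mol
O2 remaining = 9.476 − 6.525 = 2.951 mol

2.95 mol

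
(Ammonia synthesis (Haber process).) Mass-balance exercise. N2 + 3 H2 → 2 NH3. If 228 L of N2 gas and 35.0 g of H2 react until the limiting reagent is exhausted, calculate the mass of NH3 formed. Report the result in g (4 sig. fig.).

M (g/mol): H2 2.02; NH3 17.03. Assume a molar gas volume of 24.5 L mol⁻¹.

n(N2) = 228.0 / 24.5 = 9.306 mol
n(H2) = 35.00 / 2.02 = 17.33 mol
n/ν for N2 = 9.306/1 = 9.306
n/ν for H2 = 17.33/3 = 5.777
Smallest n/ν is H2 → limiting reagent.
n(NH3) = (2/3) × 17.33 = 11.55 mol
mass = 11.55 × 17.03 = 196.7 g

196.7 g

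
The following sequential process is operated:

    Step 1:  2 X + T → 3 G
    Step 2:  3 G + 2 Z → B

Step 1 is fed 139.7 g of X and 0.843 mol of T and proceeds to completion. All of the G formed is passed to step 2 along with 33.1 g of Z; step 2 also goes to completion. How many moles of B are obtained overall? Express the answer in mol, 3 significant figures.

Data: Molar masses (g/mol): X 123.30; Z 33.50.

0.494 mol

Step 1:
n(X) = 139.7 / 123.30 = 1.133 mol
n(T) = 0.8430 mol
n/ν for X = 1.133/2 = 0.5665
n/ν for T = 0.8430/1 = 0.8430
Smallest n/ν is X → limiting reagent.
n(G) produced = (3/2) × 1.133 = 1.700 mol
Step 2:
n(G) available = 1.700 mol
n(Z) = 33.10 / 33.50 = 0.9881 mol
n/ν for G = 1.700/3 = 0.5667
n/ν for Z = 0.9881/2 = 0.4941
Smallest n/ν is Z → limiting reagent.
n(B) = (1/2) × 0.9881 = 0.4941 mol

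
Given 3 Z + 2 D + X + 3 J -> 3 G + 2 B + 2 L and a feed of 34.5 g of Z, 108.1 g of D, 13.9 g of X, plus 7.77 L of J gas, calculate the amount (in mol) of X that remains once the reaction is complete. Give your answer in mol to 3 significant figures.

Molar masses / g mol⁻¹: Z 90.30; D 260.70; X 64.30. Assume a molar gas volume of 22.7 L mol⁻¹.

0.102 mol

n(Z) = 34.50 / 90.30 = 0.3821 mol
n(D) = 108.1 / 260.70 = 0.4147 mol
n(X) = 13.90 / 64.30 = 0.2162 mol
n(J) = 7.770 / 22.7 = 0.3423 mol
n/ν for Z = 0.3821/3 = 0.1274
n/ν for D = 0.4147/2 = 0.2074
n/ν for X = 0.2162/1 = 0.2162
n/ν for J = 0.3423/3 = 0.1141
Smallest n/ν is J → limiting reagent.
X consumed = (1/3) × 0.3423 = 0.1141 mol
X remaining = 0.2162 − 0.1141 = 0.1021 mol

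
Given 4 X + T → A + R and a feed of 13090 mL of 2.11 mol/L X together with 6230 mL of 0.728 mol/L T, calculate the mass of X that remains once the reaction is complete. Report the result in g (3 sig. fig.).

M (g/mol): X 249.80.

n(X) = 2.11 × 13090/1000 = 27.62 mol
n(T) = 0.728 × 6230/1000 = 4.535 mol
n/ν for X = 27.62/4 = 6.905
n/ν for T = 4.535/1 = 4.535
Smallest n/ν is T → limiting reagent.
X consumed = (4/1) × 4.535 = 18.14 mol
X remaining = 27.62 − 18.14 = 9.480 mol
mass = 9.480 × 249.80 = 2368 g

2370 g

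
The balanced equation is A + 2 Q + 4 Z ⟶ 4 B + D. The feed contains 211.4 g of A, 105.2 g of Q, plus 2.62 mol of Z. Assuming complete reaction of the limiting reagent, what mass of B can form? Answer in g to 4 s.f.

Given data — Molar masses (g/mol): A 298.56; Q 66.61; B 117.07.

306.7 g

n(A) = 211.4 / 298.56 = 0.7081 mol
n(Q) = 105.2 / 66.61 = 1.579 mol
n(Z) = 2.620 mol
n/ν for A = 0.7081/1 = 0.7081
n/ν for Q = 1.579/2 = 0.7895
n/ν for Z = 2.620/4 = 0.6550
Smallest n/ν is Z → limiting reagent.
n(B) = (4/4) × 2.620 = 2.620 mol
mass = 2.620 × 117.07 = 306.7 g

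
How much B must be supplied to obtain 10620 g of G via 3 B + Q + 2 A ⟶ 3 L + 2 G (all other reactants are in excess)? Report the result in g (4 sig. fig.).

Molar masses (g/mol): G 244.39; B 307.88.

20070 g

n(G) = 10620 / 244.39 = 43.46 mol
n(B) = (3/2) × 43.46 = 65.19 mol
mass = 65.19 × 307.88 = 20070 g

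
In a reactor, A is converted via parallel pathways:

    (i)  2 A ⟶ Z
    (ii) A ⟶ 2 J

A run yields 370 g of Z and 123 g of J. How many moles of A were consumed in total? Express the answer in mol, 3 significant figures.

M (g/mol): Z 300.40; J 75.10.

n(Z) = 370 / 300.40 = 1.232 mol
n(J) = 123 / 75.10 = 1.638 mol
n(A) via (i) = (2/1)×1.232 = 2.464 mol
n(A) via (ii) = (1/2)×1.638 = 0.8190 mol
total n(A) = 2.464 + 0.8190 = 3.283 mol

3.28 mol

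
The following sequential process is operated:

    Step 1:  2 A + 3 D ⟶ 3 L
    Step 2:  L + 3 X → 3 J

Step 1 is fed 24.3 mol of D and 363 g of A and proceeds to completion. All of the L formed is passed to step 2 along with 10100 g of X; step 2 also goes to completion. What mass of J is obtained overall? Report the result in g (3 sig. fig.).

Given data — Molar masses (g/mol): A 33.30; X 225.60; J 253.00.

11300 g

Step 1:
n(D) = 24.30 mol
n(A) = 363.0 / 33.30 = 10.90 mol
n/ν → D: 8.100, A: 5.450; A is limiting.
n(L) produced = (3/2) × 10.90 = 16.35 mol
Step 2:
n(L) available = 16.35 mol
n(X) = 10100 / 225.60 = 44.77 mol
n/ν → L: 16.35, X: 14.92; X is limiting.
n(J) = (3/3) × 44.77 = 44.77 mol
mass = 44.77 × 253.00 = 11330 g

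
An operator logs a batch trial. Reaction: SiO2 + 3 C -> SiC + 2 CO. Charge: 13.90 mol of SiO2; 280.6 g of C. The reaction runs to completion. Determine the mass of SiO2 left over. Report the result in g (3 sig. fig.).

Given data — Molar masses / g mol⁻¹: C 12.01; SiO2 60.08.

n(SiO2) = 13.90 mol
n(C) = 280.6 / 12.01 = 23.36 mol
n/ν for SiO2 = 13.90/1 = 13.90
n/ν for C = 23.36/3 = 7.787
Smallest n/ν is C → limiting reagent.
SiO2 consumed = (1/3) × 23.36 = 7.787 mol
SiO2 remaining = 13.90 − 7.787 = 6.113 mol
mass = 6.113 × 60.08 = 367.3 g

367 g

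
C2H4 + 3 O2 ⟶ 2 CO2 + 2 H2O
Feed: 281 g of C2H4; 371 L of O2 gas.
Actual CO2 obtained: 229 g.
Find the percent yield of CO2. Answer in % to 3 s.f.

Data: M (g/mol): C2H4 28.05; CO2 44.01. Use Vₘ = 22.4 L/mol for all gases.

n(C2H4) = 281.0 / 28.05 = 10.02 mol
n(O2) = 371.0 / 22.4 = 16.56 mol
n/ν for C2H4 = 10.02/1 = 10.02
n/ν for O2 = 16.56/3 = 5.520
Smallest n/ν is O2 → limiting reagent.
theoretical n(CO2) = (2/3) × 16.56 = 11.04 mol → 485.9 g
% yield = 229 / 485.9 × 100 = 47.13 %

47.1 %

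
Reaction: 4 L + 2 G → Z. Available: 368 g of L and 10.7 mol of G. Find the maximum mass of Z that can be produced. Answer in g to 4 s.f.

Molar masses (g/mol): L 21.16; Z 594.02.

n(L) = 368.0 / 21.16 = 17.39 mol
n(G) = 10.70 mol
n/ν → L: 4.348, G: 5.350; L is limiting.
n(Z) = (1/4) × 17.39 = 4.348 mol
mass = 4.348 × 594.02 = 2583 g

2583 g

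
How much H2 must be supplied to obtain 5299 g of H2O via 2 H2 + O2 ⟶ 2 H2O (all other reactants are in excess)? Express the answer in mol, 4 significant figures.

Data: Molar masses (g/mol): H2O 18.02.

294.1 mol

n(H2O) = 5299 / 18.02 = 294.1 mol
n(H2) = (2/2) × 294.1 = 294.1 mol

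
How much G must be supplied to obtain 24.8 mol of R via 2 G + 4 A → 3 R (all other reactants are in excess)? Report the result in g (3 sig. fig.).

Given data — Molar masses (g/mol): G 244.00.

n(R) = 24.80 mol
n(G) = (2/3) × 24.80 = 16.53 mol
mass = 16.53 × 244.00 = 4033 g

4030 g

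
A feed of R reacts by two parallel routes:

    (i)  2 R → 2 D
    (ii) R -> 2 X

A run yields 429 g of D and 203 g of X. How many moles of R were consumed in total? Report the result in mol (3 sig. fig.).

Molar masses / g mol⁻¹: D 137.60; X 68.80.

n(D) = 429 / 137.60 = 3.118 mol
n(X) = 203 / 68.80 = 2.951 mol
n(R) via (i) = (2/2)×3.118 = 3.118 mol
n(R) via (ii) = (1/2)×2.951 = 1.476 mol
total n(R) = 3.118 + 1.476 = 4.594 mol

4.59 mol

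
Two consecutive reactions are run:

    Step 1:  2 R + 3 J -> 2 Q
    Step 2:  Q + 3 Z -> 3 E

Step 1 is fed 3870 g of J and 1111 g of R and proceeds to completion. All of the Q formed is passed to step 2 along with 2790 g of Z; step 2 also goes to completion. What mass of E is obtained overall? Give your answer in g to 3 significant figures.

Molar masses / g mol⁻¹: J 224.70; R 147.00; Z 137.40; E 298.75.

Step 1:
n(J) = 3870 / 224.70 = 17.22 mol
n(R) = 1111 / 147.00 = 7.558 mol
n/ν for J = 17.22/3 = 5.740
n/ν for R = 7.558/2 = 3.779
Smallest n/ν is R → limiting reagent.
n(Q) produced = (2/2) × 7.558 = 7.558 mol
Step 2:
n(Q) available = 7.558 mol
n(Z) = 2790 / 137.40 = 20.31 mol
n/ν for Q = 7.558/1 = 7.558
n/ν for Z = 20.31/3 = 6.770
Smallest n/ν is Z → limiting reagent.
n(E) = (3/3) × 20.31 = 20.31 mol
mass = 20.31 × 298.75 = 6068 g

6070 g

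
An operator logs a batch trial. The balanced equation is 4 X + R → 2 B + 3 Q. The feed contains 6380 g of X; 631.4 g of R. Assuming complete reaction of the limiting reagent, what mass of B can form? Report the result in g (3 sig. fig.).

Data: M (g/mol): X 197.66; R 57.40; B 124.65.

2010 g

n(X) = 6380 / 197.66 = 32.28 mol
n(R) = 631.4 / 57.40 = 11.00 mol
n/ν → X: 8.070, R: 11.00; X is limiting.
n(B) = (2/4) × 32.28 = 16.14 mol
mass = 16.14 × 124.65 = 2012 g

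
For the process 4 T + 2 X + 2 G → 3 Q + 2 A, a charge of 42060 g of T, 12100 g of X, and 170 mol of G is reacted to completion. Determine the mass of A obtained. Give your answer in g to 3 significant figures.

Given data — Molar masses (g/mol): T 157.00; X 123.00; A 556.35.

54700 g

n(T) = 42060 / 157.00 = 267.9 mol
n(X) = 12100 / 123.00 = 98.37 mol
n(G) = 170.0 mol
n/ν for T = 267.9/4 = 66.98
n/ν for X = 98.37/2 = 49.19
n/ν for G = 170.0/2 = 85.00
Smallest n/ν is X → limiting reagent.
n(A) = (2/2) × 98.37 = 98.37 mol
mass = 98.37 × 556.35 = 54730 g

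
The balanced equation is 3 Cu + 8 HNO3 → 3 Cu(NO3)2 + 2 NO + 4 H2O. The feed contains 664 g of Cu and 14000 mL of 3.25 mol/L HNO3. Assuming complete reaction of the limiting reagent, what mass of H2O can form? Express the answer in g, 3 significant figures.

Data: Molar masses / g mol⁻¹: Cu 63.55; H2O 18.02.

n(Cu) = 664.0 / 63.55 = 10.45 mol
n(HNO3) = 3.25 × 14000/1000 = 45.50 mol
n/ν → Cu: 3.483, HNO3: 5.688; Cu is limiting.
n(H2O) = (4/3) × 10.45 = 13.93 mol
mass = 13.93 × 18.02 = 251.0 g

251 g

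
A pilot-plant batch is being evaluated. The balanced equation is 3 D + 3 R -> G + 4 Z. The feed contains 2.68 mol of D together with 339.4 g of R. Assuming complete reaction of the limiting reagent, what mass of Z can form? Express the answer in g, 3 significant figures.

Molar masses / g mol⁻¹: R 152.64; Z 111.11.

n(D) = 2.680 mol
n(R) = 339.4 / 152.64 = 2.224 mol
n/ν for D = 2.680/3 = 0.8933
n/ν for R = 2.224/3 = 0.7413
Smallest n/ν is R → limiting reagent.
n(Z) = (4/3) × 2.224 = 2.965 mol
mass = 2.965 × 111.11 = 329.4 g

329 g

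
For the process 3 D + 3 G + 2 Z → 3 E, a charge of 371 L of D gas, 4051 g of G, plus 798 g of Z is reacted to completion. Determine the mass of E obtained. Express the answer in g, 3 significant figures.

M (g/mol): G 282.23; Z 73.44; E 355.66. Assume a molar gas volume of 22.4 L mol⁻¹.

n(D) = 371.0 / 22.4 = 16.56 mol
n(G) = 4051 / 282.23 = 14.35 mol
n(Z) = 798.0 / 73.44 = 10.87 mol
n/ν → D: 5.520, G: 4.783, Z: 5.435; G is limiting.
n(E) = (3/3) × 14.35 = 14.35 mol
mass = 14.35 × 355.66 = 5104 g

5100 g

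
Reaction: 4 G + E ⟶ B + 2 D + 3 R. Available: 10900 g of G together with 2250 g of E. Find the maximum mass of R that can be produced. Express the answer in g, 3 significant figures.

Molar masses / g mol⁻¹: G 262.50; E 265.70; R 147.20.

3740 g

n(G) = 10900 / 262.50 = 41.52 mol
n(E) = 2250 / 265.70 = 8.468 mol
n/ν for G = 41.52/4 = 10.38
n/ν for E = 8.468/1 = 8.468
Smallest n/ν is E → limiting reagent.
n(R) = (3/1) × 8.468 = 25.40 mol
mass = 25.40 × 147.20 = 3739 g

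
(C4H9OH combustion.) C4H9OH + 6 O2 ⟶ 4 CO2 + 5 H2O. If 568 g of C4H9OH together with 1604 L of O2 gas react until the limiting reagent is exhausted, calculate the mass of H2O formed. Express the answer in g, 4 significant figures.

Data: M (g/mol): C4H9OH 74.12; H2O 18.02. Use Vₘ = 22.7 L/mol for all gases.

690.5 g

n(C4H9OH) = 568.0 / 74.12 = 7.663 mol
n(O2) = 1604 / 22.7 = 70.66 mol
n/ν for C4H9OH = 7.663/1 = 7.663
n/ν for O2 = 70.66/6 = 11.78
Smallest n/ν is C4H9OH → limiting reagent.
n(H2O) = (5/1) × 7.663 = 38.32 mol
mass = 38.32 × 18.02 = 690.5 g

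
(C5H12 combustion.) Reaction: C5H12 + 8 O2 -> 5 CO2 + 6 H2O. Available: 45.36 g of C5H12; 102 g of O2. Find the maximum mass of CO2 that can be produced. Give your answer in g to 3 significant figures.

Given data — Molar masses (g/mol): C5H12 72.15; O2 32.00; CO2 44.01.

n(C5H12) = 45.36 / 72.15 = 0.6287 mol
n(O2) = 102.0 / 32.00 = 3.188 mol
n/ν for C5H12 = 0.6287/1 = 0.6287
n/ν for O2 = 3.188/8 = 0.3985
Smallest n/ν is O2 → limiting reagent.
n(CO2) = (5/8) × 3.188 = 1.993 mol
mass = 1.993 × 44.01 = 87.71 g

87.7 g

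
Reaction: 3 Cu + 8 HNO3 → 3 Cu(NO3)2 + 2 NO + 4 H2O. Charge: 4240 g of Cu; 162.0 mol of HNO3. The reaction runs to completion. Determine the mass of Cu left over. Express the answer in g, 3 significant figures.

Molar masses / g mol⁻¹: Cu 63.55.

n(Cu) = 4240 / 63.55 = 66.72 mol
n(HNO3) = 162.0 mol
n/ν for Cu = 66.72/3 = 22.24
n/ν for HNO3 = 162.0/8 = 20.25
Smallest n/ν is HNO3 → limiting reagent.
Cu consumed = (3/8) × 162.0 = 60.75 mol
Cu remaining = 66.72 − 60.75 = 5.970 mol
mass = 5.970 × 63.55 = 379.4 g

379 g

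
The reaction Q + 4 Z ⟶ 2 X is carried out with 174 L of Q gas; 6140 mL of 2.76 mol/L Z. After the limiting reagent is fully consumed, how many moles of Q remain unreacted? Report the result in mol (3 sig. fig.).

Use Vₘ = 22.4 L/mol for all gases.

n(Q) = 174.0 / 22.4 = 7.768 mol
n(Z) = 2.76 × 6140/1000 = 16.95 mol
n/ν for Q = 7.768/1 = 7.768
n/ν for Z = 16.95/4 = 4.238
Smallest n/ν is Z → limiting reagent.
Q consumed = (1/4) × 16.95 = 4.238 mol
Q remaining = 7.768 − 4.238 = 3.530 mol

3.53 mol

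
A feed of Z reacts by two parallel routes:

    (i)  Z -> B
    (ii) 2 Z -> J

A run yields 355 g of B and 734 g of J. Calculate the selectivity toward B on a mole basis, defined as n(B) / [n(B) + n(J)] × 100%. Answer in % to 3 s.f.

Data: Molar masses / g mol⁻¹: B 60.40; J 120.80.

n(B) = 355 / 60.40 = 5.877 mol
n(J) = 734 / 120.80 = 6.076 mol
selectivity = 5.877/(5.877+6.076) × 100 = 49.17 %

49.2 %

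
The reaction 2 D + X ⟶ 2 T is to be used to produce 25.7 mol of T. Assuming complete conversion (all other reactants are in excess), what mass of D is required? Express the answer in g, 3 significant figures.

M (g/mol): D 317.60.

n(T) = 25.70 mol
n(D) = (2/2) × 25.70 = 25.70 mol
mass = 25.70 × 317.60 = 8162 g

8160 g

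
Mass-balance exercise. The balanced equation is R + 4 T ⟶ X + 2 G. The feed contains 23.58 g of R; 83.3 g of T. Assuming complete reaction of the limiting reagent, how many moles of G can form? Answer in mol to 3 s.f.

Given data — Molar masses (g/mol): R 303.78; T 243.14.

0.155 mol

n(R) = 23.58 / 303.78 = 0.07762 mol
n(T) = 83.30 / 243.14 = 0.3426 mol
n/ν for R = 0.07762/1 = 0.07762
n/ν for T = 0.3426/4 = 0.08565
Smallest n/ν is R → limiting reagent.
n(G) = (2/1) × 0.07762 = 0.1552 mol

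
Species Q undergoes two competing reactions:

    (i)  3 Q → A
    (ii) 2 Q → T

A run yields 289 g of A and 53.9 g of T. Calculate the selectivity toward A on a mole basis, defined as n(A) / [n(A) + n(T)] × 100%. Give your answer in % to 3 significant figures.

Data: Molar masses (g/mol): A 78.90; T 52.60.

n(A) = 289 / 78.90 = 3.663 mol
n(T) = 53.9 / 52.60 = 1.025 mol
selectivity = 3.663/(3.663+1.025) × 100 = 78.14 %

78.1 %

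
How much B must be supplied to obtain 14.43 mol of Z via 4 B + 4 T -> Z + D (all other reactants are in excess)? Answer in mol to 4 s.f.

n(Z) = 14.43 mol
n(B) = (4/1) × 14.43 = 57.72 mol

57.72 mol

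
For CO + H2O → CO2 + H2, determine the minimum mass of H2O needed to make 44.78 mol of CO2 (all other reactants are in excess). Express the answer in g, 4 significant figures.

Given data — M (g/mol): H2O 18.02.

n(CO2) = 44.78 mol
n(H2O) = (1/1) × 44.78 = 44.78 mol
mass = 44.78 × 18.02 = 806.9 g

806.9 g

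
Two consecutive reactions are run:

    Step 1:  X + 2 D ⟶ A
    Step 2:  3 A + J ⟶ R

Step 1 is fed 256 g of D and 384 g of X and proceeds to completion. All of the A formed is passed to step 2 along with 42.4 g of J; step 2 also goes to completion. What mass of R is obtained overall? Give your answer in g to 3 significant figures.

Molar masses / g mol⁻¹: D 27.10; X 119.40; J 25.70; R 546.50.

Step 1:
n(D) = 256.0 / 27.10 = 9.446 mol
n(X) = 384.0 / 119.40 = 3.216 mol
n/ν for D = 9.446/2 = 4.723
n/ν for X = 3.216/1 = 3.216
Smallest n/ν is X → limiting reagent.
n(A) produced = (1/1) × 3.216 = 3.216 mol
Step 2:
n(A) available = 3.216 mol
n(J) = 42.40 / 25.70 = 1.650 mol
n/ν for A = 3.216/3 = 1.072
n/ν for J = 1.650/1 = 1.650
Smallest n/ν is A → limiting reagent.
n(R) = (1/3) × 3.216 = 1.072 mol
mass = 1.072 × 546.50 = 585.8 g

586 g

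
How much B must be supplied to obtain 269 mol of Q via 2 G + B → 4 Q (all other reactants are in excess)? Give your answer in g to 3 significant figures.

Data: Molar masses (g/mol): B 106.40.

n(Q) = 269.0 mol
n(B) = (1/4) × 269.0 = 67.25 mol
mass = 67.25 × 106.40 = 7155 g

7160 g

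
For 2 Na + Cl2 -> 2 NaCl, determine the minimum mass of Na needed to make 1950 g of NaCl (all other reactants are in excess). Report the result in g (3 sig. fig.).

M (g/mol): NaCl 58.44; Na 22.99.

767 g

n(NaCl) = 1950 / 58.44 = 33.37 mol
n(Na) = (2/2) × 33.37 = 33.37 mol
mass = 33.37 × 22.99 = 767.2 g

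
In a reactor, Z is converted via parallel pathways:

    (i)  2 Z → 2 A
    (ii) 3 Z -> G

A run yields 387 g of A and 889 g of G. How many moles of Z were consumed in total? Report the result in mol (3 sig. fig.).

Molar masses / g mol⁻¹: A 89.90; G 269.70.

14.2 mol

n(A) = 387 / 89.90 = 4.305 mol
n(G) = 889 / 269.70 = 3.296 mol
n(Z) via (i) = (2/2)×4.305 = 4.305 mol
n(Z) via (ii) = (3/1)×3.296 = 9.888 mol
total n(Z) = 4.305 + 9.888 = 14.19 mol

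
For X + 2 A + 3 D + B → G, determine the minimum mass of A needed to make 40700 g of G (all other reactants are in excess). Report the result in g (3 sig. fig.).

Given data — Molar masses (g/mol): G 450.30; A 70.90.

n(G) = 40700 / 450.30 = 90.38 mol
n(A) = (2/1) × 90.38 = 180.8 mol
mass = 180.8 × 70.90 = 12820 g

12800 g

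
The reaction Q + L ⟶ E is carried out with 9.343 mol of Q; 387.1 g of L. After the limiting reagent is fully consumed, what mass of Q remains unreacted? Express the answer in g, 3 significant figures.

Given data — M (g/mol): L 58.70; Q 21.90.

n(Q) = 9.343 mol
n(L) = 387.1 / 58.70 = 6.595 mol
n/ν for Q = 9.343/1 = 9.343
n/ν for L = 6.595/1 = 6.595
Smallest n/ν is L → limiting reagent.
Q consumed = (1/1) × 6.595 = 6.595 mol
Q remaining = 9.343 − 6.595 = 2.748 mol
mass = 2.748 × 21.90 = 60.18 g

60.2 g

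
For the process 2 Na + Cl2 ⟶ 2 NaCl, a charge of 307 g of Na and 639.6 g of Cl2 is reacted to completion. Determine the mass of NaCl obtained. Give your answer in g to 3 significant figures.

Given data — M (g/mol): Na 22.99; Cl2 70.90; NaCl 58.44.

780 g

n(Na) = 307.0 / 22.99 = 13.35 mol
n(Cl2) = 639.6 / 70.90 = 9.021 mol
n/ν for Na = 13.35/2 = 6.675
n/ν for Cl2 = 9.021/1 = 9.021
Smallest n/ν is Na → limiting reagent.
n(NaCl) = (2/2) × 13.35 = 13.35 mol
mass = 13.35 × 58.44 = 780.2 g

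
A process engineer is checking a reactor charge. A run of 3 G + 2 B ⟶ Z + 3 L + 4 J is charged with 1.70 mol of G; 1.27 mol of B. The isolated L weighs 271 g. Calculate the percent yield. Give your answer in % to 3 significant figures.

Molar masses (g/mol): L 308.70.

n(G) = 1.700 mol
n(B) = 1.270 mol
n/ν for G = 1.700/3 = 0.5667
n/ν for B = 1.270/2 = 0.6350
Smallest n/ν is G → limiting reagent.
theoretical n(L) = (3/3) × 1.700 = 1.700 mol → 524.8 g
% yield = 271 / 524.8 × 100 = 51.64 %

51.6 %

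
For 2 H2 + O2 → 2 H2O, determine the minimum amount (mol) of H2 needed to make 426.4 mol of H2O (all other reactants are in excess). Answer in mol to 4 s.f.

n(H2O) = 426.4 mol
n(H2) = (2/2) × 426.4 = 426.4 mol

426.4 mol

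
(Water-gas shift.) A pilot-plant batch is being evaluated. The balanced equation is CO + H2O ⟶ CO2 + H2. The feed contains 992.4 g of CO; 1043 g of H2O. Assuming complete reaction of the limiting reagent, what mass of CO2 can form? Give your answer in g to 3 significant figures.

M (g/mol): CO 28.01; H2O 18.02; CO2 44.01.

1560 g

n(CO) = 992.4 / 28.01 = 35.43 mol
n(H2O) = 1043 / 18.02 = 57.88 mol
n/ν → CO: 35.43, H2O: 57.88; CO is limiting.
n(CO2) = (1/1) × 35.43 = 35.43 mol
mass = 35.43 × 44.01 = 1559 g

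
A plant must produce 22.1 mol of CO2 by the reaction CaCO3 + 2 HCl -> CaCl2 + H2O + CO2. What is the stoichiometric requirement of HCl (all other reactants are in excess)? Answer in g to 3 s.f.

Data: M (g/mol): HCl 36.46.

n(CO2) = 22.10 mol
n(HCl) = (2/1) × 22.10 = 44.20 mol
mass = 44.20 × 36.46 = 1612 g

1610 g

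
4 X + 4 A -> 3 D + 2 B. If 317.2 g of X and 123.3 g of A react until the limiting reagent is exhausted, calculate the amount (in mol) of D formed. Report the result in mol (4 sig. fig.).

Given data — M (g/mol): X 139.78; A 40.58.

n(X) = 317.2 / 139.78 = 2.269 mol
n(A) = 123.3 / 40.58 = 3.038 mol
n/ν → X: 0.5673, A: 0.7595; X is limiting.
n(D) = (3/4) × 2.269 = 1.702 mol

1.702 mol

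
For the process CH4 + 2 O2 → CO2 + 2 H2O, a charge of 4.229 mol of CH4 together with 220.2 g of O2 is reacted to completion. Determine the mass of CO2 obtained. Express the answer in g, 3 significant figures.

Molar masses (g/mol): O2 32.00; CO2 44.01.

n(CH4) = 4.229 mol
n(O2) = 220.2 / 32.00 = 6.881 mol
n/ν for CH4 = 4.229/1 = 4.229
n/ν for O2 = 6.881/2 = 3.441
Smallest n/ν is O2 → limiting reagent.
n(CO2) = (1/2) × 6.881 = 3.441 mol
mass = 3.441 × 44.01 = 151.4 g

151 g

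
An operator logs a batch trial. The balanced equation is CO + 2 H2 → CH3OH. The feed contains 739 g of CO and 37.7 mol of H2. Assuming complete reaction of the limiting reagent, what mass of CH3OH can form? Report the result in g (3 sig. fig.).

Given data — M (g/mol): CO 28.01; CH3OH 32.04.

n(CO) = 739.0 / 28.01 = 26.38 mol
n(H2) = 37.70 mol
n/ν for CO = 26.38/1 = 26.38
n/ν for H2 = 37.70/2 = 18.85
Smallest n/ν is H2 → limiting reagent.
n(CH3OH) = (1/2) × 37.70 = 18.85 mol
mass = 18.85 × 32.04 = 604.0 g

604 g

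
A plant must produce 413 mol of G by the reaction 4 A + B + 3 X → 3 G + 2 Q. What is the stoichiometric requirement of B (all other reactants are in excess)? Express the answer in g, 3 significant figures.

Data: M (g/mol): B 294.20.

n(G) = 413.0 mol
n(B) = (1/3) × 413.0 = 137.7 mol
mass = 137.7 × 294.20 = 40510 g

40500 g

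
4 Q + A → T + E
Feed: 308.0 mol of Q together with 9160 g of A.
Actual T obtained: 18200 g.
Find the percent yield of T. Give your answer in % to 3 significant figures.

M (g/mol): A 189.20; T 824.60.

n(Q) = 308.0 mol
n(A) = 9160 / 189.20 = 48.41 mol
n/ν for Q = 308.0/4 = 77.00
n/ν for A = 48.41/1 = 48.41
Smallest n/ν is A → limiting reagent.
theoretical n(T) = (1/1) × 48.41 = 48.41 mol → 39920 g
% yield = 18200 / 39920 × 100 = 45.59 %

45.6 %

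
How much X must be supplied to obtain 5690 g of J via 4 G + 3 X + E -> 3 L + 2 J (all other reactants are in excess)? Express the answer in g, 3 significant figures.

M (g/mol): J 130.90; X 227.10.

n(J) = 5690 / 130.90 = 43.47 mol
n(X) = (3/2) × 43.47 = 65.21 mol
mass = 65.21 × 227.10 = 14810 g

14800 g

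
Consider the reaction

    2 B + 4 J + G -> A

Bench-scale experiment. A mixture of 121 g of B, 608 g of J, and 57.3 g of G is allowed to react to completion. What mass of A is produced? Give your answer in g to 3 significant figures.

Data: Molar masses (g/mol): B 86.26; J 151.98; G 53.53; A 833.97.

585 g

n(B) = 121.0 / 86.26 = 1.403 mol
n(J) = 608.0 / 151.98 = 4.001 mol
n(G) = 57.30 / 53.53 = 1.070 mol
n/ν for B = 1.403/2 = 0.7015
n/ν for J = 4.001/4 = 1.000
n/ν for G = 1.070/1 = 1.070
Smallest n/ν is B → limiting reagent.
n(A) = (1/2) × 1.403 = 0.7015 mol
mass = 0.7015 × 833.97 = 585.0 g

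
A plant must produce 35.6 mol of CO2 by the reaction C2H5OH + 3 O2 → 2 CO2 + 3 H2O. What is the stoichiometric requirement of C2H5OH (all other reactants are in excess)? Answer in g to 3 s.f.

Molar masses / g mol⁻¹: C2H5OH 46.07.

820 g

n(CO2) = 35.60 mol
n(C2H5OH) = (1/2) × 35.60 = 17.80 mol
mass = 17.80 × 46.07 = 820.0 g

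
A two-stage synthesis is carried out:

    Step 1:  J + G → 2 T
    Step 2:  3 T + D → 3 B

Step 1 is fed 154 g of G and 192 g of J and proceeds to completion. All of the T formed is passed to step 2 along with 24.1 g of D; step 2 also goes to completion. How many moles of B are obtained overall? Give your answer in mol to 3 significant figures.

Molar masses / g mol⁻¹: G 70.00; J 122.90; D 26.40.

Step 1:
n(G) = 154.0 / 70.00 = 2.200 mol
n(J) = 192.0 / 122.90 = 1.562 mol
n/ν → G: 2.200, J: 1.562; J is limiting.
n(T) produced = (2/1) × 1.562 = 3.124 mol
Step 2:
n(T) available = 3.124 mol
n(D) = 24.10 / 26.40 = 0.9129 mol
n/ν → T: 1.041, D: 0.9129; D is limiting.
n(B) = (3/1) × 0.9129 = 2.739 mol

2.74 mol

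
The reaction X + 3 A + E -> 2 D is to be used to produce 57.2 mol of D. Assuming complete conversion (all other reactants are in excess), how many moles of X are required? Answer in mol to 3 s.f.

28.6 mol

n(D) = 57.20 mol
n(X) = (1/2) × 57.20 = 28.60 mol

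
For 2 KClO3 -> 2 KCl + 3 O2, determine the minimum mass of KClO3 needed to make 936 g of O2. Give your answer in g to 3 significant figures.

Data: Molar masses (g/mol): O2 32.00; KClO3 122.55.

2390 g

n(O2) = 936 / 32.00 = 29.25 mol
n(KClO3) = (2/3) × 29.25 = 19.50 mol
mass = 19.50 × 122.55 = 2390 g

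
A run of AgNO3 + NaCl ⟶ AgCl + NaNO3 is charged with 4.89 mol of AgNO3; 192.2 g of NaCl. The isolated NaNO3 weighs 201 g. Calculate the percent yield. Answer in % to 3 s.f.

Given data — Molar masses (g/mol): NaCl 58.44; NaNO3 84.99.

n(AgNO3) = 4.890 mol
n(NaCl) = 192.2 / 58.44 = 3.289 mol
n/ν for AgNO3 = 4.890/1 = 4.890
n/ν for NaCl = 3.289/1 = 3.289
Smallest n/ν is NaCl → limiting reagent.
theoretical n(NaNO3) = (1/1) × 3.289 = 3.289 mol → 279.5 g
% yield = 201 / 279.5 × 100 = 71.91 %

71.9 %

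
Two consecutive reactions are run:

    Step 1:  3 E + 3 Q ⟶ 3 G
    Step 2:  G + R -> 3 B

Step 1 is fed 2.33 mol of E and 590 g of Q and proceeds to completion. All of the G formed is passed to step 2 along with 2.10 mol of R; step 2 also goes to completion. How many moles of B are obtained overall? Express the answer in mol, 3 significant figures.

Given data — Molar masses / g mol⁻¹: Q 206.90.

Step 1:
n(E) = 2.330 mol
n(Q) = 590.0 / 206.90 = 2.852 mol
n/ν for E = 2.330/3 = 0.7767
n/ν for Q = 2.852/3 = 0.9507
Smallest n/ν is E → limiting reagent.
n(G) produced = (3/3) × 2.330 = 2.330 mol
Step 2:
n(G) available = 2.330 mol
n(R) = 2.100 mol
n/ν for G = 2.330/1 = 2.330
n/ν for R = 2.100/1 = 2.100
Smallest n/ν is R → limiting reagent.
n(B) = (3/1) × 2.100 = 6.300 mol

6.30 mol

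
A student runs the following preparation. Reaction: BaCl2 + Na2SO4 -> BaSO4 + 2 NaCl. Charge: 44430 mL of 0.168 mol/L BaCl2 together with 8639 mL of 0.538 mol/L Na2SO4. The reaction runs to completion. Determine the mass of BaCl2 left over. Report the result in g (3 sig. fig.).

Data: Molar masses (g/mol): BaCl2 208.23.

586 g

n(BaCl2) = 0.168 × 44430/1000 = 7.464 mol
n(Na2SO4) = 0.538 × 8639/1000 = 4.648 mol
n/ν for BaCl2 = 7.464/1 = 7.464
n/ν for Na2SO4 = 4.648/1 = 4.648
Smallest n/ν is Na2SO4 → limiting reagent.
BaCl2 consumed = (1/1) × 4.648 = 4.648 mol
BaCl2 remaining = 7.464 − 4.648 = 2.816 mol
mass = 2.816 × 208.23 = 586.4 g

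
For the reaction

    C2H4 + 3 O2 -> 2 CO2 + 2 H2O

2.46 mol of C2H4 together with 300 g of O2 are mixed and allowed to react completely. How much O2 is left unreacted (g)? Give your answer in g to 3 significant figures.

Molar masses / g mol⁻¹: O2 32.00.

n(C2H4) = 2.460 mol
n(O2) = 300.0 / 32.00 = 9.375 mol
n/ν for C2H4 = 2.460/1 = 2.460
n/ν for O2 = 9.375/3 = 3.125
Smallest n/ν is C2H4 → limiting reagent.
O2 consumed = (3/1) × 2.460 = 7.380 mol
O2 remaining = 9.375 − 7.380 = 1.995 mol
mass = 1.995 × 32.00 = 63.84 g

63.8 g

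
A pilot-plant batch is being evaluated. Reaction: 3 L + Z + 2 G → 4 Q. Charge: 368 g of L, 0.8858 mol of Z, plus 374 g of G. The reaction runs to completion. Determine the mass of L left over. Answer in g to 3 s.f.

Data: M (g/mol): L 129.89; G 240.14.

n(L) = 368.0 / 129.89 = 2.833 mol
n(Z) = 0.8858 mol
n(G) = 374.0 / 240.14 = 1.557 mol
n/ν → L: 0.9443, Z: 0.8858, G: 0.7785; G is limiting.
L consumed = (3/2) × 1.557 = 2.336 mol
L remaining = 2.833 − 2.336 = 0.4970 mol
mass = 0.4970 × 129.89 = 64.56 g

64.6 g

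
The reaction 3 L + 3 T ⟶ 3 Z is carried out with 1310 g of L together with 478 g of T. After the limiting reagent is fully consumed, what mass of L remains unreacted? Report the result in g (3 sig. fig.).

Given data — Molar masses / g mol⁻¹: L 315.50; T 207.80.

584 g

n(L) = 1310 / 315.50 = 4.152 mol
n(T) = 478.0 / 207.80 = 2.300 mol
n/ν for L = 4.152/3 = 1.384
n/ν for T = 2.300/3 = 0.7667
Smallest n/ν is T → limiting reagent.
L consumed = (3/3) × 2.300 = 2.300 mol
L remaining = 4.152 − 2.300 = 1.852 mol
mass = 1.852 × 315.50 = 584.3 g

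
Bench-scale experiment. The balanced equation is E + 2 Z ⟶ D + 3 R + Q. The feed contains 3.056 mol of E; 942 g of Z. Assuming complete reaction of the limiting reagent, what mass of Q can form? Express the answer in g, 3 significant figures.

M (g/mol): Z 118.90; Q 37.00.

113 g

n(E) = 3.056 mol
n(Z) = 942.0 / 118.90 = 7.923 mol
n/ν for E = 3.056/1 = 3.056
n/ν for Z = 7.923/2 = 3.962
Smallest n/ν is E → limiting reagent.
n(Q) = (1/1) × 3.056 = 3.056 mol
mass = 3.056 × 37.00 = 113.1 g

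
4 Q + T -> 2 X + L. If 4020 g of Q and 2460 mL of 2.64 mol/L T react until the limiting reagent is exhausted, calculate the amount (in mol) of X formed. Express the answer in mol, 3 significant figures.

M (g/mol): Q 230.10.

n(Q) = 4020 / 230.10 = 17.47 mol
n(T) = 2.64 × 2460/1000 = 6.494 mol
n/ν for Q = 17.47/4 = 4.368
n/ν for T = 6.494/1 = 6.494
Smallest n/ν is Q → limiting reagent.
n(X) = (2/4) × 17.47 = 8.735 mol

8.74 mol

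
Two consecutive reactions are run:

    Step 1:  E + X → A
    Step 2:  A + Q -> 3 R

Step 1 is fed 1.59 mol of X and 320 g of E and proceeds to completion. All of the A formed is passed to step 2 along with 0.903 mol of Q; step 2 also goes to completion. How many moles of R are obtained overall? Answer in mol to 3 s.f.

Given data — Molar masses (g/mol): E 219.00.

2.71 mol

Step 1:
n(X) = 1.590 mol
n(E) = 320.0 / 219.00 = 1.461 mol
n/ν for X = 1.590/1 = 1.590
n/ν for E = 1.461/1 = 1.461
Smallest n/ν is E → limiting reagent.
n(A) produced = (1/1) × 1.461 = 1.461 mol
Step 2:
n(A) available = 1.461 mol
n(Q) = 0.9030 mol
n/ν for A = 1.461/1 = 1.461
n/ν for Q = 0.9030/1 = 0.9030
Smallest n/ν is Q → limiting reagent.
n(R) = (3/1) × 0.9030 = 2.709 mol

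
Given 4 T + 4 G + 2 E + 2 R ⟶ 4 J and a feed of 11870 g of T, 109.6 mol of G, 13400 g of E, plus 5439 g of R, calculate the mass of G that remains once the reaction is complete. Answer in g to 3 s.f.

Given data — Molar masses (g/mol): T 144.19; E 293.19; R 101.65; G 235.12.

n(T) = 11870 / 144.19 = 82.32 mol
n(G) = 109.6 mol
n(E) = 13400 / 293.19 = 45.70 mol
n(R) = 5439 / 101.65 = 53.51 mol
n/ν for T = 82.32/4 = 20.58
n/ν for G = 109.6/4 = 27.40
n/ν for E = 45.70/2 = 22.85
n/ν for R = 53.51/2 = 26.76
Smallest n/ν is T → limiting reagent.
G consumed = (4/4) × 82.32 = 82.32 mol
G remaining = 109.6 − 82.32 = 27.28 mol
mass = 27.28 × 235.12 = 6414 g

6410 g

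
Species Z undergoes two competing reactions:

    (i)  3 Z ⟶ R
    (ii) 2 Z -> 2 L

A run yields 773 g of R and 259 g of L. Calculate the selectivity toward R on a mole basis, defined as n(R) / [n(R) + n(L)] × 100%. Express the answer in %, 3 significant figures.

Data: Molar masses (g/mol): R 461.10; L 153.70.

n(R) = 773 / 461.10 = 1.676 mol
n(L) = 259 / 153.70 = 1.685 mol
selectivity = 1.676/(1.676+1.685) × 100 = 49.87 %

49.9 %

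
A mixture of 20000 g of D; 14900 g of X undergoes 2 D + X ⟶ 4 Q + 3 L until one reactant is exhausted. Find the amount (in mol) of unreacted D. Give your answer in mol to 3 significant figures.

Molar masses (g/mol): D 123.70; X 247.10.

n(D) = 20000 / 123.70 = 161.7 mol
n(X) = 14900 / 247.10 = 60.30 mol
n/ν for D = 161.7/2 = 80.85
n/ν for X = 60.30/1 = 60.30
Smallest n/ν is X → limiting reagent.
D consumed = (2/1) × 60.30 = 120.6 mol
D remaining = 161.7 − 120.6 = 41.10 mol

41.1 mol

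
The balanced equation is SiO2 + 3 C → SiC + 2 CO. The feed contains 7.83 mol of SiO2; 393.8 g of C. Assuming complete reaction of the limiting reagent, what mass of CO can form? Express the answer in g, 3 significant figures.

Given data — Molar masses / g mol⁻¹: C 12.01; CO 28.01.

439 g

n(SiO2) = 7.830 mol
n(C) = 393.8 / 12.01 = 32.79 mol
n/ν for SiO2 = 7.830/1 = 7.830
n/ν for C = 32.79/3 = 10.93
Smallest n/ν is SiO2 → limiting reagent.
n(CO) = (2/1) × 7.830 = 15.66 mol
mass = 15.66 × 28.01 = 438.6 g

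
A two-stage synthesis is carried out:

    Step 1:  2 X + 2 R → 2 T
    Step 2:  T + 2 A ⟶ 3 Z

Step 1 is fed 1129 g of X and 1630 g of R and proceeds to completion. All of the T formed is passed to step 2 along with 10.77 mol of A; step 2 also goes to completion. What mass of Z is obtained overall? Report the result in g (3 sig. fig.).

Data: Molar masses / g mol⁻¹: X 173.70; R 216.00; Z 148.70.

Step 1:
n(X) = 1129 / 173.70 = 6.500 mol
n(R) = 1630 / 216.00 = 7.546 mol
n/ν for X = 6.500/2 = 3.250
n/ν for R = 7.546/2 = 3.773
Smallest n/ν is X → limiting reagent.
n(T) produced = (2/2) × 6.500 = 6.500 mol
Step 2:
n(T) available = 6.500 mol
n(A) = 10.77 mol
n/ν for T = 6.500/1 = 6.500
n/ν for A = 10.77/2 = 5.385
Smallest n/ν is A → limiting reagent.
n(Z) = (3/2) × 10.77 = 16.16 mol
mass = 16.16 × 148.70 = 2403 g

2400 g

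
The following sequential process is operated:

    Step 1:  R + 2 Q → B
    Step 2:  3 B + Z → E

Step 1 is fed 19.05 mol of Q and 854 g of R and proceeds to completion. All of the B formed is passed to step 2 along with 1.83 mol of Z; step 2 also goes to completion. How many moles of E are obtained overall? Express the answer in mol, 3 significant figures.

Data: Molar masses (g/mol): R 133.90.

Step 1:
n(Q) = 19.05 mol
n(R) = 854.0 / 133.90 = 6.378 mol
n/ν for Q = 19.05/2 = 9.525
n/ν for R = 6.378/1 = 6.378
Smallest n/ν is R → limiting reagent.
n(B) produced = (1/1) × 6.378 = 6.378 mol
Step 2:
n(B) available = 6.378 mol
n(Z) = 1.830 mol
n/ν for B = 6.378/3 = 2.126
n/ν for Z = 1.830/1 = 1.830
Smallest n/ν is Z → limiting reagent.
n(E) = (1/1) × 1.830 = 1.830 mol

1.83 mol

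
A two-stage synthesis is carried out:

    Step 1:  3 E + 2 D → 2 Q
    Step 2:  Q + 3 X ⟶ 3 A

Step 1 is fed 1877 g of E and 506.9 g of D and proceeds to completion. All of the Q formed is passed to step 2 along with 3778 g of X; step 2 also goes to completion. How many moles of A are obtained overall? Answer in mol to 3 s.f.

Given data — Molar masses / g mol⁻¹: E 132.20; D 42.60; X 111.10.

Step 1:
n(E) = 1877 / 132.20 = 14.20 mol
n(D) = 506.9 / 42.60 = 11.90 mol
n/ν for E = 14.20/3 = 4.733
n/ν for D = 11.90/2 = 5.950
Smallest n/ν is E → limiting reagent.
n(Q) produced = (2/3) × 14.20 = 9.467 mol
Step 2:
n(Q) available = 9.467 mol
n(X) = 3778 / 111.10 = 34.01 mol
n/ν for Q = 9.467/1 = 9.467
n/ν for X = 34.01/3 = 11.34
Smallest n/ν is Q → limiting reagent.
n(A) = (3/1) × 9.467 = 28.40 mol

28.4 mol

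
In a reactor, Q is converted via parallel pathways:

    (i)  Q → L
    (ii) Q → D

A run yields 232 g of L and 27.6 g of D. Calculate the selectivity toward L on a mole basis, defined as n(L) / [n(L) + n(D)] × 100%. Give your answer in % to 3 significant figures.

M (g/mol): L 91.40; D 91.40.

n(L) = 232 / 91.40 = 2.538 mol
n(D) = 27.6 / 91.40 = 0.3020 mol
selectivity = 2.538/(2.538+0.3020) × 100 = 89.37 %

89.4 %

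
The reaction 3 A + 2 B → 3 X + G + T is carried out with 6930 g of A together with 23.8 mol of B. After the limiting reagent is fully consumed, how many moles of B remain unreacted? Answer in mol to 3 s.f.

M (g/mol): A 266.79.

n(A) = 6930 / 266.79 = 25.98 mol
n(B) = 23.80 mol
n/ν for A = 25.98/3 = 8.660
n/ν for B = 23.80/2 = 11.90
Smallest n/ν is A → limiting reagent.
B consumed = (2/3) × 25.98 = 17.32 mol
B remaining = 23.80 − 17.32 = 6.480 mol

6.48 mol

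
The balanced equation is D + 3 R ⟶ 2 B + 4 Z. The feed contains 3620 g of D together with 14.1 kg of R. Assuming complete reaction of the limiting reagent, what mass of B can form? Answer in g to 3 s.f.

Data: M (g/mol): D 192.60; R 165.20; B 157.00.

n(D) = 3620 / 192.60 = 18.80 mol
n(R) = 14.10×1000 / 165.20 = 85.35 mol
n/ν for D = 18.80/1 = 18.80
n/ν for R = 85.35/3 = 28.45
Smallest n/ν is D → limiting reagent.
n(B) = (2/1) × 18.80 = 37.60 mol
mass = 37.60 × 157.00 = 5903 g

5900 g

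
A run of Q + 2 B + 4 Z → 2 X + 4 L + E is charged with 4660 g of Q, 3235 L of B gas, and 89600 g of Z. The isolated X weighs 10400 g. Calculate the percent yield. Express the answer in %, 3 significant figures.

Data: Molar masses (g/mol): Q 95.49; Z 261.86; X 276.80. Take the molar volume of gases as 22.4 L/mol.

38.5 %

n(Q) = 4660 / 95.49 = 48.80 mol
n(B) = 3235 / 22.4 = 144.4 mol
n(Z) = 89600 / 261.86 = 342.2 mol
n/ν for Q = 48.80/1 = 48.80
n/ν for B = 144.4/2 = 72.20
n/ν for Z = 342.2/4 = 85.55
Smallest n/ν is Q → limiting reagent.
theoretical n(X) = (2/1) × 48.80 = 97.60 mol → 27020 g
% yield = 10400 / 27020 × 100 = 38.49 %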